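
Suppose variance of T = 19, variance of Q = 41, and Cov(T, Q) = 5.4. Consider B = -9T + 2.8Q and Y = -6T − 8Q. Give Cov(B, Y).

Cov(B, Y) = 405.68

By bilinearity, Cov(B, Y) = ac·variance of T + bd·variance of Q + (ad+bc)·Cov(T, Q), with a=-9, b=2.8, c=-6, d=-8.
ac·variance of T = (-9)·(-6)·19 = 1026
bd·variance of Q = 2.8·(-8)·41 = -918.4
(ad+bc)·Cov(T, Q) = (55.2)·5.4 = 298.08
Cov(B, Y) = 1026 + (-918.4) + 298.08 = 405.68.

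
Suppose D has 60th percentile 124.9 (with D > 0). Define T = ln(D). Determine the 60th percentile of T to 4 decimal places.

ln(D) is increasing, so P_{60}(T) = g(P_{60}(D)) ≈ 4.8275.

60th percentile of T = 4.8275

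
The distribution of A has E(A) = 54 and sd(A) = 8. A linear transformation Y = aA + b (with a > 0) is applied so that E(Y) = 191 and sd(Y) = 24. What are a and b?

sd(Y) = a·sd(A) (a > 0), so a = 24/8 = 3.
E(Y) = a·E(A) + b, so b = 191 − 3·54 = 29.

a = 3, b = 29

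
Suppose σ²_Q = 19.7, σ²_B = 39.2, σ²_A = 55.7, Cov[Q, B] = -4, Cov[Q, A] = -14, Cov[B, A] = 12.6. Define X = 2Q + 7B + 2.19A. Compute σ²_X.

σ²_X = 2418.41877

σ²_X = a²·σ²_Q + b²·σ²_B + c²·σ²_A + 2ab·Cov[Q, B] + 2ac·Cov[Q, A] + 2bc·Cov[B, A], with a = 2, b = 7, c = 2.19.
= 78.8 + 1920.8 + 267.14277 + (-112) + (-122.64) + 386.316
= 2418.41877.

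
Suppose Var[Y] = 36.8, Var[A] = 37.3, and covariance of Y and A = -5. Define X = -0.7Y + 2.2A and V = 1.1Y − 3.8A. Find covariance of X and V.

By bilinearity, covariance of X and V = ac·Var[Y] + bd·Var[A] + (ad+bc)·covariance of Y and A, with a=-0.7, b=2.2, c=1.1, d=-3.8.
ac·Var[Y] = (-0.7)·1.1·36.8 = -28.336
bd·Var[A] = 2.2·(-3.8)·37.3 = -311.828
(ad+bc)·covariance of Y and A = (5.08)·(-5) = -25.4
covariance of X and V = -28.336 + (-311.828) + (-25.4) = -365.564.

covariance of X and V = -365.564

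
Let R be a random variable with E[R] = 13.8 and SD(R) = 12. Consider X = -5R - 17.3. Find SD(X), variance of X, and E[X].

X = -5R - 17.3 is linear with a = -5, b = -17.3.
SD(X) = |a|·SD(R) = |-5|·12 = 60.
variance of R = 12² = 144.
variance of X = a²·variance of R = (-5)²·144 = 3600 (the additive constant -17.3 does not affect variance).
E[X] = a·E[R] + b = (-5)·13.8 + (-17.3) = -86.3.

SD(X) = 60, variance of X = 3600, E[X] = -86.3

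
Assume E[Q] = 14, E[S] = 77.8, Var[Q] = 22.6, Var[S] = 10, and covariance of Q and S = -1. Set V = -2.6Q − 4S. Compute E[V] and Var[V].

E[V] = -347.6, Var[V] = 291.976

E[V] = (-2.6)·E[Q] + (-4)·E[S] = (-2.6)·14 + (-4)·77.8 = -347.6.
Var[V] = a²·Var[Q] + b²·Var[S] + 2ab·covariance of Q and S with a = -2.6, b = -4.
= (-2.6)²·22.6 + (-4)²·10 + 2·(-2.6)·(-4)·(-1)
= 152.776 + 160 + (-20.8) = 291.976.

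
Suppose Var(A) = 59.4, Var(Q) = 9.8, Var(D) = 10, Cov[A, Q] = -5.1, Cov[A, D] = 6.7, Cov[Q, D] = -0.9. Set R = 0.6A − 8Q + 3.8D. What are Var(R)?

Var(R) = a²·Var(A) + b²·Var(Q) + c²·Var(D) + 2ab·Cov[A, Q] + 2ac·Cov[A, D] + 2bc·Cov[Q, D], with a = 0.6, b = -8, c = 3.8.
= 21.384 + 627.2 + 144.4 + 48.96 + 30.552 + 54.72
= 927.216.

Var(R) = 927.216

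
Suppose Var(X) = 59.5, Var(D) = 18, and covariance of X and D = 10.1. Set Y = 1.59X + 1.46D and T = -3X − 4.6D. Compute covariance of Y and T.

By bilinearity, covariance of Y and T = ac·Var(X) + bd·Var(D) + (ad+bc)·covariance of X and D, with a=1.59, b=1.46, c=-3, d=-4.6.
ac·Var(X) = 1.59·(-3)·59.5 = -283.815
bd·Var(D) = 1.46·(-4.6)·18 = -120.888
(ad+bc)·covariance of X and D = (-11.694)·10.1 = -118.1094
covariance of Y and T = -283.815 + (-120.888) + (-118.1094) = -522.8124.

covariance of Y and T = -522.8124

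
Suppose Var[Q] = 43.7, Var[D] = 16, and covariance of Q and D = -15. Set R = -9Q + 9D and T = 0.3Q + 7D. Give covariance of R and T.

By bilinearity, covariance of R and T = ac·Var[Q] + bd·Var[D] + (ad+bc)·covariance of Q and D, with a=-9, b=9, c=0.3, d=7.
ac·Var[Q] = (-9)·0.3·43.7 = -117.99
bd·Var[D] = 9·7·16 = 1008
(ad+bc)·covariance of Q and D = (-60.3)·(-15) = 904.5
covariance of R and T = -117.99 + 1008 + 904.5 = 1794.51.

covariance of R and T = 1794.51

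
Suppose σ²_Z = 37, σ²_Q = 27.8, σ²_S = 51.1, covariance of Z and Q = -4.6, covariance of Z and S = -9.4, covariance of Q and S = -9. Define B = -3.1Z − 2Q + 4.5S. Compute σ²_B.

σ²_B = 1868.765

σ²_B = a²·σ²_Z + b²·σ²_Q + c²·σ²_S + 2ab·covariance of Z and Q + 2ac·covariance of Z and S + 2bc·covariance of Q and S, with a = -3.1, b = -2, c = 4.5.
= 355.57 + 111.2 + 1034.775 + (-57.04) + 262.26 + 162
= 1868.765.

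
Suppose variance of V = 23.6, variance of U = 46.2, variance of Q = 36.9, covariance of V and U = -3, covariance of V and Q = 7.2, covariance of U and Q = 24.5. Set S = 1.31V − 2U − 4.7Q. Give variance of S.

variance of S = a²·variance of V + b²·variance of U + c²·variance of Q + 2ab·covariance of V and U + 2ac·covariance of V and Q + 2bc·covariance of U and Q, with a = 1.31, b = -2, c = -4.7.
= 40.49996 + 184.8 + 815.121 + 15.72 + (-88.6608) + 460.6
= 1428.08016.

variance of S = 1428.08016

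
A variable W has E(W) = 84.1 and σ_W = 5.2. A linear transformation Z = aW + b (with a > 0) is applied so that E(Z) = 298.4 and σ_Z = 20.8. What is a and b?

σ_Z = a·σ_W (a > 0), so a = 20.8/5.2 = 4.
E(Z) = a·E(W) + b, so b = 298.4 − 4·84.1 = -38.

a = 4, b = -38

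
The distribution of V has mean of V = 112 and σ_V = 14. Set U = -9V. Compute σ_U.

U = -9V is linear with a = -9, b = 0.
σ_U = |a|·σ_V = |-9|·14 = 126.

σ_U = 126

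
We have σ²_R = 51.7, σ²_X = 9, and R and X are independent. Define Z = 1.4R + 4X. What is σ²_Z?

σ²_Z = 245.332

σ²_Z = a²·σ²_R + b²·σ²_X + 2ab·covariance of R and X with a = 1.4, b = 4.
Independence gives covariance of R and X = 0.
= 1.4²·51.7 + 4²·9 + 2·1.4·4·0
= 101.332 + 144 + 0 = 245.332.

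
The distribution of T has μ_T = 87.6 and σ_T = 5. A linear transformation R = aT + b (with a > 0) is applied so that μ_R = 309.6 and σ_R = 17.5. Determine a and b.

a = 3.5, b = 3

σ_R = a·σ_T (a > 0), so a = 17.5/5 = 3.5.
μ_R = a·μ_T + b, so b = 309.6 − 3.5·87.6 = 3.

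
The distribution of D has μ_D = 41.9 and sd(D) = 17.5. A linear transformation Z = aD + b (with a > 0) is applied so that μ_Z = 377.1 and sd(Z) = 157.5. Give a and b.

a = 9, b = 0

sd(Z) = a·sd(D) (a > 0), so a = 157.5/17.5 = 9.
μ_Z = a·μ_D + b, so b = 377.1 − 9·41.9 = 0.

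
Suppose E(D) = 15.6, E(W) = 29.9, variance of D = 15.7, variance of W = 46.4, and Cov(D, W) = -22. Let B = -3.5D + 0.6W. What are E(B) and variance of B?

E(B) = -36.66, variance of B = 301.429

E(B) = (-3.5)·E(D) + 0.6·E(W) = (-3.5)·15.6 + 0.6·29.9 = -36.66.
variance of B = a²·variance of D + b²·variance of W + 2ab·Cov(D, W) with a = -3.5, b = 0.6.
= (-3.5)²·15.7 + 0.6²·46.4 + 2·(-3.5)·0.6·(-22)
= 192.325 + 16.704 + 92.4 = 301.429.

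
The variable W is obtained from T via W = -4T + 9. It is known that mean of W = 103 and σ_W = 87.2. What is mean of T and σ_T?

mean of T = -23.5, σ_T = 21.8

From W = -4T + 9: mean of W = a·mean of T + b, so mean of T = (mean of W − b)/a = (103 − 9)/(-4) = -23.5.
σ_W = |a|·σ_T, so σ_T = 87.2/|-4| = 21.8.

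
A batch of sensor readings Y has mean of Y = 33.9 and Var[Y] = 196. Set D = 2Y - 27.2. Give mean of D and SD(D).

D = 2Y - 27.2 is linear with a = 2, b = -27.2.
mean of D = a·mean of Y + b = 2·33.9 + (-27.2) = 40.6.
SD(Y) = √196 = 14.
SD(D) = |a|·SD(Y) = |2|·14 = 28.

mean of D = 40.6, SD(D) = 28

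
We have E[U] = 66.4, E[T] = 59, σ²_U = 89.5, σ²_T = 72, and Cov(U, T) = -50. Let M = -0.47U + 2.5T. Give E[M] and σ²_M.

E[M] = (-0.47)·E[U] + 2.5·E[T] = (-0.47)·66.4 + 2.5·59 = 116.292.
σ²_M = a²·σ²_U + b²·σ²_T + 2ab·Cov(U, T) with a = -0.47, b = 2.5.
= (-0.47)²·89.5 + 2.5²·72 + 2·(-0.47)·2.5·(-50)
= 19.77055 + 450 + 117.5 = 587.27055.

E[M] = 116.292, σ²_M = 587.27055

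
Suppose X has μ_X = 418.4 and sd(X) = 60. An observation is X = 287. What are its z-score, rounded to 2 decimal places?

z = -2.19

z = (X − μ_X) / sd(X) = (287 − 418.4) / 60 = -2.19.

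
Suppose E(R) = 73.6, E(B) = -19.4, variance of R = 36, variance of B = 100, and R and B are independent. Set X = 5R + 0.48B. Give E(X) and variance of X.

E(X) = 5·E(R) + 0.48·E(B) = 5·73.6 + 0.48·(-19.4) = 358.688.
variance of X = a²·variance of R + b²·variance of B + 2ab·Cov[R, B] with a = 5, b = 0.48.
Independence gives Cov[R, B] = 0.
= 5²·36 + 0.48²·100 + 2·5·0.48·0
= 900 + 23.04 + 0 = 923.04.

E(X) = 358.688, variance of X = 923.04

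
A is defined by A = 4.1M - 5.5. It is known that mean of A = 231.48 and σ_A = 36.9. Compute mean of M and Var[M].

mean of M = 57.8, Var[M] = 81

From A = 4.1M - 5.5: mean of A = a·mean of M + b, so mean of M = (mean of A − b)/a = (231.48 − (-5.5))/4.1 = 57.8.
Var[A] = 36.9² = 1361.61.
Var[A] = a²·Var[M], so Var[M] = 1361.61/4.1² = 81.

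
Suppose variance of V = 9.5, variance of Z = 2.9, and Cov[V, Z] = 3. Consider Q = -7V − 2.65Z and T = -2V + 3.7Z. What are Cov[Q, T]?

Cov[Q, T] = 42.7655

By bilinearity, Cov[Q, T] = ac·variance of V + bd·variance of Z + (ad+bc)·Cov[V, Z], with a=-7, b=-2.65, c=-2, d=3.7.
ac·variance of V = (-7)·(-2)·9.5 = 133
bd·variance of Z = (-2.65)·3.7·2.9 = -28.4345
(ad+bc)·Cov[V, Z] = (-20.6)·3 = -61.8
Cov[Q, T] = 133 + (-28.4345) + (-61.8) = 42.7655.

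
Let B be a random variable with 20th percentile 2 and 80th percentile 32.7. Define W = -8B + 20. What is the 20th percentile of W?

Since a = -8 < 0 the transformation is decreasing, reversing order: the 20th percentile of W corresponds to the 80th percentile of B.
So P_{20}(W) = a·P_{80}(B) + b = (-8)·32.7 + 20 = -241.6.

20th percentile of W = -241.6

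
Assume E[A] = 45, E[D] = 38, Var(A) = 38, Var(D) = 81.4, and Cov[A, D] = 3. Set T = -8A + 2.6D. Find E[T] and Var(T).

E[T] = -261.2, Var(T) = 2857.464

E[T] = (-8)·E[A] + 2.6·E[D] = (-8)·45 + 2.6·38 = -261.2.
Var(T) = a²·Var(A) + b²·Var(D) + 2ab·Cov[A, D] with a = -8, b = 2.6.
= (-8)²·38 + 2.6²·81.4 + 2·(-8)·2.6·3
= 2432 + 550.264 + (-124.8) = 2857.464.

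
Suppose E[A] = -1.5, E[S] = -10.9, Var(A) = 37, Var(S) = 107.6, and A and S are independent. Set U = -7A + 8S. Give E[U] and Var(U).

E[U] = (-7)·E[A] + 8·E[S] = (-7)·(-1.5) + 8·(-10.9) = -76.7.
Var(U) = a²·Var(A) + b²·Var(S) + 2ab·Cov(A, S) with a = -7, b = 8.
Independence gives Cov(A, S) = 0.
= (-7)²·37 + 8²·107.6 + 2·(-7)·8·0
= 1813 + 6886.4 + 0 = 8699.4.

E[U] = -76.7, Var(U) = 8699.4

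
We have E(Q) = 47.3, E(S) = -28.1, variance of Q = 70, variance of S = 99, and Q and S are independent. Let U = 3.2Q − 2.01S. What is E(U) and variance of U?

E(U) = 207.841, variance of U = 1116.7699

E(U) = 3.2·E(Q) + (-2.01)·E(S) = 3.2·47.3 + (-2.01)·(-28.1) = 207.841.
variance of U = a²·variance of Q + b²·variance of S + 2ab·Cov(Q, S) with a = 3.2, b = -2.01.
Independence gives Cov(Q, S) = 0.
= 3.2²·70 + (-2.01)²·99 + 2·3.2·(-2.01)·0
= 716.8 + 399.9699 + 0 = 1116.7699.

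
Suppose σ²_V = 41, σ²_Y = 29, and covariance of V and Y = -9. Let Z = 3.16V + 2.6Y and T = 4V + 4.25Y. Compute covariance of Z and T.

covariance of Z and T = 624.22

By bilinearity, covariance of Z and T = ac·σ²_V + bd·σ²_Y + (ad+bc)·covariance of V and Y, with a=3.16, b=2.6, c=4, d=4.25.
ac·σ²_V = 3.16·4·41 = 518.24
bd·σ²_Y = 2.6·4.25·29 = 320.45
(ad+bc)·covariance of V and Y = (23.83)·(-9) = -214.47
covariance of Z and T = 518.24 + 320.45 + (-214.47) = 624.22.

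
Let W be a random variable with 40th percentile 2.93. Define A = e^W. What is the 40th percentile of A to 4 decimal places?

e^W is increasing, so P_{40}(A) = g(P_{40}(W)) ≈ 18.7276.

40th percentile of A = 18.7276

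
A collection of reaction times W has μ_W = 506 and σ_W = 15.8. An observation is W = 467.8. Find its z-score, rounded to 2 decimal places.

z = (W − μ_W) / σ_W = (467.8 − 506) / 15.8 ≈ -2.42.

z = -2.42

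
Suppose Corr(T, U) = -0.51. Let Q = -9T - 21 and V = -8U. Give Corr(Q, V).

Linear rescalings preserve correlation up to sign; here the slopes -9 and -8 have the same sign, so Corr(Q, V) = Corr(T, U) = -0.51.

Corr(Q, V) = -0.51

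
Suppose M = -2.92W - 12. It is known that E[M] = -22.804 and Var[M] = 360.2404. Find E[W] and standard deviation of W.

From M = -2.92W - 12: E[M] = a·E[W] + b, so E[W] = (E[M] − b)/a = (-22.804 − (-12))/(-2.92) = 3.7.
standard deviation of M = √360.2404 = 18.98.
standard deviation of M = |a|·standard deviation of W, so standard deviation of W = 18.98/|-2.92| = 6.5.

E[W] = 3.7, standard deviation of W = 6.5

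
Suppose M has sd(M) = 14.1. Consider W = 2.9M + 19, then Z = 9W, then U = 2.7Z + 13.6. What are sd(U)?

sd(U) = 993.627

sd(W) = |2.9|·14.1 = 40.89.
sd(Z) = |9|·40.89 = 368.01.
sd(U) = |2.7|·368.01 = 993.627.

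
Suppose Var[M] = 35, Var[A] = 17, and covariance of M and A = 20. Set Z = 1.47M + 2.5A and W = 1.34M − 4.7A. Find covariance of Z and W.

covariance of Z and W = -201.987

By bilinearity, covariance of Z and W = ac·Var[M] + bd·Var[A] + (ad+bc)·covariance of M and A, with a=1.47, b=2.5, c=1.34, d=-4.7.
ac·Var[M] = 1.47·1.34·35 = 68.943
bd·Var[A] = 2.5·(-4.7)·17 = -199.75
(ad+bc)·covariance of M and A = (-3.559)·20 = -71.18
covariance of Z and W = 68.943 + (-199.75) + (-71.18) = -201.987.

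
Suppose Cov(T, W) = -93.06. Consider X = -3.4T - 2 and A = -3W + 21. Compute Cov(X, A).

Cov(X, A) = -949.212

Cov(X, A) = a·c·Cov(T, W) = (-3.4)·(-3)·(-93.06) = -949.212. Additive constants drop out.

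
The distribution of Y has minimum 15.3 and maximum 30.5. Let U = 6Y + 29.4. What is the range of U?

Range of Y = 30.5 − 15.3 = 15.2.
Range(U) = |a|·Range(Y) = |6|·15.2 = 91.2.

Range(U) = 91.2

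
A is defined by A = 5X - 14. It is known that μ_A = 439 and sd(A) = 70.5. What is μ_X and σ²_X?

From A = 5X - 14: μ_A = a·μ_X + b, so μ_X = (μ_A − b)/a = (439 − (-14))/5 = 90.6.
σ²_A = 70.5² = 4970.25.
σ²_A = a²·σ²_X, so σ²_X = 4970.25/5² = 198.81.

μ_X = 90.6, σ²_X = 198.81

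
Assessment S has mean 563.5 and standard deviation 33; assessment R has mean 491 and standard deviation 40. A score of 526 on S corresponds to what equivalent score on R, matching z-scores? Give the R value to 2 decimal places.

z = (526 − 563.5)/33 ≈ -1.1364.
R = 491 + z·40 = 491 + (526 − 563.5)·40/33 ≈ 445.55.

R = 445.55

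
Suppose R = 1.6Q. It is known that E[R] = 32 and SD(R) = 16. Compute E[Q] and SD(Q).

E[Q] = 20, SD(Q) = 10

From R = 1.6Q: E[R] = a·E[Q] + b, so E[Q] = (E[R] − b)/a = (32 − 0)/1.6 = 20.
SD(R) = |a|·SD(Q), so SD(Q) = 16/|1.6| = 10.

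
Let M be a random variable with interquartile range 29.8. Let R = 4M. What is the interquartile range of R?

Under R = aM + b, IQR(R) = |a|·IQR(M) = |4|·29.8 = 119.2 (shifts cancel; spread scales by |a|).

IQR(R) = 119.2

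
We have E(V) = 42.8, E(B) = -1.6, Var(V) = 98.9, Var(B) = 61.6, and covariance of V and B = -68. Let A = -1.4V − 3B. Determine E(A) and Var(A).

E(A) = -55.12, Var(A) = 177.044

E(A) = (-1.4)·E(V) + (-3)·E(B) = (-1.4)·42.8 + (-3)·(-1.6) = -55.12.
Var(A) = a²·Var(V) + b²·Var(B) + 2ab·covariance of V and B with a = -1.4, b = -3.
= (-1.4)²·98.9 + (-3)²·61.6 + 2·(-1.4)·(-3)·(-68)
= 193.844 + 554.4 + (-571.2) = 177.044.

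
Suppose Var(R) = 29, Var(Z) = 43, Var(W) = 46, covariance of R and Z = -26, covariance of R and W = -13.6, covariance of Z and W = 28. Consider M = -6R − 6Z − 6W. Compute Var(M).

Var(M) = a²·Var(R) + b²·Var(Z) + c²·Var(W) + 2ab·covariance of R and Z + 2ac·covariance of R and W + 2bc·covariance of Z and W, with a = -6, b = -6, c = -6.
= 1044 + 1548 + 1656 + (-1872) + (-979.2) + 2016
= 3412.8.

Var(M) = 3412.8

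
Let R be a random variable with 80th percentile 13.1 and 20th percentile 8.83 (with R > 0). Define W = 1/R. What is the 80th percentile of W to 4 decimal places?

80th percentile of W = 0.1133

1/R is decreasing on R > 0, so percentile order reverses: P_{80}(W) uses P_{20}(R) = 8.83.
P_{80}(W) = 1/8.83 ≈ 0.1133.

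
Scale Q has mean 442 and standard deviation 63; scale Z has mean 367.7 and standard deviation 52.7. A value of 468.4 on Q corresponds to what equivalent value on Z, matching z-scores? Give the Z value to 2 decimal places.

Z = 389.78

z = (468.4 − 442)/63 ≈ 0.419.
Z = 367.7 + z·52.7 = 367.7 + (468.4 − 442)·52.7/63 ≈ 389.78.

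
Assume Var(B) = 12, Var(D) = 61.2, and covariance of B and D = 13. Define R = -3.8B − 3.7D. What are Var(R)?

Var(R) = 1376.668

Var(R) = a²·Var(B) + b²·Var(D) + 2ab·covariance of B and D with a = -3.8, b = -3.7.
= (-3.8)²·12 + (-3.7)²·61.2 + 2·(-3.8)·(-3.7)·13
= 173.28 + 837.828 + 365.56 = 1376.668.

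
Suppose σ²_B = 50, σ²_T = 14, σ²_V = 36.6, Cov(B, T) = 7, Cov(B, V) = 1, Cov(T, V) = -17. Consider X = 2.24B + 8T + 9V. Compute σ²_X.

σ²_X = a²·σ²_B + b²·σ²_T + c²·σ²_V + 2ab·Cov(B, T) + 2ac·Cov(B, V) + 2bc·Cov(T, V), with a = 2.24, b = 8, c = 9.
= 250.88 + 896 + 2964.6 + 250.88 + 40.32 + (-2448)
= 1954.68.

σ²_X = 1954.68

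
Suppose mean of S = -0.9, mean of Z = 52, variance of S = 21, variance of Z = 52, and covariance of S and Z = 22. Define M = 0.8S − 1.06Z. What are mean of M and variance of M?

mean of M = 0.8·mean of S + (-1.06)·mean of Z = 0.8·(-0.9) + (-1.06)·52 = -55.84.
variance of M = a²·variance of S + b²·variance of Z + 2ab·covariance of S and Z with a = 0.8, b = -1.06.
= 0.8²·21 + (-1.06)²·52 + 2·0.8·(-1.06)·22
= 13.44 + 58.4272 + (-37.312) = 34.5552.

mean of M = -55.84, variance of M = 34.5552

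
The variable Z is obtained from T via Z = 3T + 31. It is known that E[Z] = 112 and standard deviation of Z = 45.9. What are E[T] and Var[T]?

From Z = 3T + 31: E[Z] = a·E[T] + b, so E[T] = (E[Z] − b)/a = (112 − 31)/3 = 27.
Var[Z] = 45.9² = 2106.81.
Var[Z] = a²·Var[T], so Var[T] = 2106.81/3² = 234.09.

E[T] = 27, Var[T] = 234.09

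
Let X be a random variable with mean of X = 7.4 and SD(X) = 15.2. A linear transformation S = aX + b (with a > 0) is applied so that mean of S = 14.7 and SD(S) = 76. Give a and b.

SD(S) = a·SD(X) (a > 0), so a = 76/15.2 = 5.
mean of S = a·mean of X + b, so b = 14.7 − 5·7.4 = -22.3.

a = 5, b = -22.3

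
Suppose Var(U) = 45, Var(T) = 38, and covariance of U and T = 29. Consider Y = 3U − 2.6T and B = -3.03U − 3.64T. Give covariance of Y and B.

covariance of Y and B = -137.636

By bilinearity, covariance of Y and B = ac·Var(U) + bd·Var(T) + (ad+bc)·covariance of U and T, with a=3, b=-2.6, c=-3.03, d=-3.64.
ac·Var(U) = 3·(-3.03)·45 = -409.05
bd·Var(T) = (-2.6)·(-3.64)·38 = 359.632
(ad+bc)·covariance of U and T = (-3.042)·29 = -88.218
covariance of Y and B = -409.05 + 359.632 + (-88.218) = -137.636.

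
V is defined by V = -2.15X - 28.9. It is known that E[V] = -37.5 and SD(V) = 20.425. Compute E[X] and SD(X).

E[X] = 4, SD(X) = 9.5

From V = -2.15X - 28.9: E[V] = a·E[X] + b, so E[X] = (E[V] − b)/a = (-37.5 − (-28.9))/(-2.15) = 4.
SD(V) = |a|·SD(X), so SD(X) = 20.425/|-2.15| = 9.5.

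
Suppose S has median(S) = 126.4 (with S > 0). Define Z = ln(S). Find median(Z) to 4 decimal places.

ln(S) is monotone on this domain, so median(Z) = ln(126.4) ≈ 4.8395.

median(Z) = 4.8395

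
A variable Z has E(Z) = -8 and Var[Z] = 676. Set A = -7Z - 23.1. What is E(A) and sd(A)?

E(A) = 32.9, sd(A) = 182

A = -7Z - 23.1 is linear with a = -7, b = -23.1.
E(A) = a·E(Z) + b = (-7)·(-8) + (-23.1) = 32.9.
sd(Z) = √676 = 26.
sd(A) = |a|·sd(Z) = |-7|·26 = 182.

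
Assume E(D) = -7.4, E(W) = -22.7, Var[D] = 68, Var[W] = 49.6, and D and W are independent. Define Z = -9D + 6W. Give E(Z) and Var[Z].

E(Z) = (-9)·E(D) + 6·E(W) = (-9)·(-7.4) + 6·(-22.7) = -69.6.
Var[Z] = a²·Var[D] + b²·Var[W] + 2ab·covariance of D and W with a = -9, b = 6.
Independence gives covariance of D and W = 0.
= (-9)²·68 + 6²·49.6 + 2·(-9)·6·0
= 5508 + 1785.6 + 0 = 7293.6.

E(Z) = -69.6, Var[Z] = 7293.6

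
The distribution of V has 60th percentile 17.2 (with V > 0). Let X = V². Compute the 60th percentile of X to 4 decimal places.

60th percentile of X = 295.84

V² is increasing, so P_{60}(X) = g(P_{60}(V)) = 295.84.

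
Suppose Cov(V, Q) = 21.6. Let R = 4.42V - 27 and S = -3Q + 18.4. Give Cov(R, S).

Cov(R, S) = -286.416

Cov(R, S) = a·c·Cov(V, Q) = 4.42·(-3)·21.6 = -286.416. Additive constants drop out.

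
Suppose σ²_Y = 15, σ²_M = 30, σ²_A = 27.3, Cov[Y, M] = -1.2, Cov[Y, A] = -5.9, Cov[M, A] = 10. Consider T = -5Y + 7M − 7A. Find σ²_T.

σ²_T = 1873.7

σ²_T = a²·σ²_Y + b²·σ²_M + c²·σ²_A + 2ab·Cov[Y, M] + 2ac·Cov[Y, A] + 2bc·Cov[M, A], with a = -5, b = 7, c = -7.
= 375 + 1470 + 1337.7 + 84 + (-413) + (-980)
= 1873.7.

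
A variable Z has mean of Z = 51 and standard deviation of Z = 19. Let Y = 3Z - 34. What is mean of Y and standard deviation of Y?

mean of Y = 119, standard deviation of Y = 57

Y = 3Z - 34 is linear with a = 3, b = -34.
mean of Y = a·mean of Z + b = 3·51 + (-34) = 119.
standard deviation of Y = |a|·standard deviation of Z = |3|·19 = 57.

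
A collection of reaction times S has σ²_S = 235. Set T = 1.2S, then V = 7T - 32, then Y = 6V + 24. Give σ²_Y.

σ²_Y = 596937.6

σ²_T = 1.2²·235 = 338.4.
σ²_V = 7²·338.4 = 16581.6.
σ²_Y = 6²·16581.6 = 596937.6.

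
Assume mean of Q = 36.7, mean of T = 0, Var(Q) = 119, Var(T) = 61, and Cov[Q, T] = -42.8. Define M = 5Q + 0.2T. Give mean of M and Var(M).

mean of M = 183.5, Var(M) = 2891.84

mean of M = 5·mean of Q + 0.2·mean of T = 5·36.7 + 0.2·0 = 183.5.
Var(M) = a²·Var(Q) + b²·Var(T) + 2ab·Cov[Q, T] with a = 5, b = 0.2.
= 5²·119 + 0.2²·61 + 2·5·0.2·(-42.8)
= 2975 + 2.44 + (-85.6) = 2891.84.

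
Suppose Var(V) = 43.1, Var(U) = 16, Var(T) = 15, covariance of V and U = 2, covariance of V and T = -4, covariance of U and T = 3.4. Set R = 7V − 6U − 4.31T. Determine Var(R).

Var(R) = a²·Var(V) + b²·Var(U) + c²·Var(T) + 2ab·covariance of V and U + 2ac·covariance of V and T + 2bc·covariance of U and T, with a = 7, b = -6, c = -4.31.
= 2111.9 + 576 + 278.6415 + (-168) + 241.36 + 175.848
= 3215.7495.

Var(R) = 3215.7495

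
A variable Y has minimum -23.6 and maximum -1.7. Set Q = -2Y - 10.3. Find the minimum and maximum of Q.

a = -2 < 0, so order reverses: min(Q) = a·max(Y)+b = (-2)·(-1.7) + (-10.3) = -6.9; max(Q) = a·min(Y)+b = (-2)·(-23.6) + (-10.3) = 36.9.

min(Q) = -6.9, max(Q) = 36.9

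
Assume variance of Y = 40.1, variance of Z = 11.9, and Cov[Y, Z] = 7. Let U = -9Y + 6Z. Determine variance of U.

variance of U = a²·variance of Y + b²·variance of Z + 2ab·Cov[Y, Z] with a = -9, b = 6.
= (-9)²·40.1 + 6²·11.9 + 2·(-9)·6·7
= 3248.1 + 428.4 + (-756) = 2920.5.

variance of U = 2920.5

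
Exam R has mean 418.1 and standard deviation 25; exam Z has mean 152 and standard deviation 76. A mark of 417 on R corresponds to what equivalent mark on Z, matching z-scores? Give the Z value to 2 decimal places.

Z = 148.66

z = (417 − 418.1)/25 = -0.044.
Z = 152 + z·76 = 152 + (417 − 418.1)·76/25 ≈ 148.66.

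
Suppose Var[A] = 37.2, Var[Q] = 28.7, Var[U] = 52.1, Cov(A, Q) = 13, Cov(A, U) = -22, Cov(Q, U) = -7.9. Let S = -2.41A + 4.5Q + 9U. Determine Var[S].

Var[S] = a²·Var[A] + b²·Var[Q] + c²·Var[U] + 2ab·Cov(A, Q) + 2ac·Cov(A, U) + 2bc·Cov(Q, U), with a = -2.41, b = 4.5, c = 9.
= 216.06132 + 581.175 + 4220.1 + (-281.97) + 954.36 + (-639.9)
= 5049.82632.

Var[S] = 5049.82632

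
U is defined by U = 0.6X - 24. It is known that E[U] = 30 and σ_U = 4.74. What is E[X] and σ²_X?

E[X] = 90, σ²_X = 62.41

From U = 0.6X - 24: E[U] = a·E[X] + b, so E[X] = (E[U] − b)/a = (30 − (-24))/0.6 = 90.
σ²_U = 4.74² = 22.4676.
σ²_U = a²·σ²_X, so σ²_X = 22.4676/0.6² = 62.41.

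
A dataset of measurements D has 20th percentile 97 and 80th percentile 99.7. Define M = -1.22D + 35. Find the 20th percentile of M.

Since a = -1.22 < 0 the transformation is decreasing, reversing order: the 20th percentile of M corresponds to the 80th percentile of D.
So P_{20}(M) = a·P_{80}(D) + b = (-1.22)·99.7 + 35 = -86.634.

20th percentile of M = -86.634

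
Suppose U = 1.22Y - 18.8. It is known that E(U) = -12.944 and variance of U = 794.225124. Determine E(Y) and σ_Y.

From U = 1.22Y - 18.8: E(U) = a·E(Y) + b, so E(Y) = (E(U) − b)/a = (-12.944 − (-18.8))/1.22 = 4.8.
σ_U = √794.225124 = 28.182.
σ_U = |a|·σ_Y, so σ_Y = 28.182/|1.22| = 23.1.

E(Y) = 4.8, σ_Y = 23.1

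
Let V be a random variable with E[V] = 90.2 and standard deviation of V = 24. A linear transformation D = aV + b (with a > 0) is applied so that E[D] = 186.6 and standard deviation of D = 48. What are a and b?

a = 2, b = 6.2

standard deviation of D = a·standard deviation of V (a > 0), so a = 48/24 = 2.
E[D] = a·E[V] + b, so b = 186.6 − 2·90.2 = 6.2.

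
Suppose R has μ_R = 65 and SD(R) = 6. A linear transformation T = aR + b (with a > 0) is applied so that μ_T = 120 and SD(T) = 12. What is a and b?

a = 2, b = -10

SD(T) = a·SD(R) (a > 0), so a = 12/6 = 2.
μ_T = a·μ_R + b, so b = 120 − 2·65 = -10.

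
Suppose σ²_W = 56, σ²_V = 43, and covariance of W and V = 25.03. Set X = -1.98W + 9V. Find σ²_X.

σ²_X = a²·σ²_W + b²·σ²_V + 2ab·covariance of W and V with a = -1.98, b = 9.
= (-1.98)²·56 + 9²·43 + 2·(-1.98)·9·25.03
= 219.5424 + 3483 + (-892.0692) = 2810.4732.

σ²_X = 2810.4732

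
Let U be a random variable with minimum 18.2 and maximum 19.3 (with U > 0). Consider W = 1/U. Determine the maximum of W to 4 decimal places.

max(W) = 0.0549

1/U is decreasing on this domain, so max(W) comes from min(U) = 18.2: max(W) = 1/(18.2) ≈ 0.0549.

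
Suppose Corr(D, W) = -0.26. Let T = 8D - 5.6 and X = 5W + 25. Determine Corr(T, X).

Corr(T, X) = -0.26

Linear rescalings preserve correlation up to sign; here the slopes 8 and 5 have the same sign, so Corr(T, X) = Corr(D, W) = -0.26.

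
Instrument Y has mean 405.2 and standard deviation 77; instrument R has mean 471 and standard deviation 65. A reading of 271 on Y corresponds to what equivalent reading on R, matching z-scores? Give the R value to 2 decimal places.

R = 357.71

z = (271 − 405.2)/77 ≈ -1.7429.
R = 471 + z·65 = 471 + (271 − 405.2)·65/77 ≈ 357.71.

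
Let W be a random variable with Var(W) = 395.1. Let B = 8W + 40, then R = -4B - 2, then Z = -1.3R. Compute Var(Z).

Var(B) = 8²·395.1 = 25286.4.
Var(R) = (-4)²·25286.4 = 404582.4.
Var(Z) = (-1.3)²·404582.4 = 683744.256.

Var(Z) = 683744.256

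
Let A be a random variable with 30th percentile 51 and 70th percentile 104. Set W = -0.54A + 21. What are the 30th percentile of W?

30th percentile of W = -35.16

Since a = -0.54 < 0 the transformation is decreasing, reversing order: the 30th percentile of W corresponds to the 70th percentile of A.
So P_{30}(W) = a·P_{70}(A) + b = (-0.54)·104 + 21 = -35.16.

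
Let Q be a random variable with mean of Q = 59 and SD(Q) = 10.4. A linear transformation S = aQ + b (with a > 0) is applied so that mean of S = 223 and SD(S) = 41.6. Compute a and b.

SD(S) = a·SD(Q) (a > 0), so a = 41.6/10.4 = 4.
mean of S = a·mean of Q + b, so b = 223 − 4·59 = -13.

a = 4, b = -13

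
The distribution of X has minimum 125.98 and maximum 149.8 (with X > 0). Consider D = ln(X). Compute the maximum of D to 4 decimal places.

max(D) = 5.0093

ln(X) is increasing on this domain, so max(D) comes from max(X) = 149.8: max(D) = ln(149.8) ≈ 5.0093.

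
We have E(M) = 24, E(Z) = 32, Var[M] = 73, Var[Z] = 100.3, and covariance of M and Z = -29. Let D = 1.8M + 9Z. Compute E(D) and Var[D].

E(D) = 1.8·E(M) + 9·E(Z) = 1.8·24 + 9·32 = 331.2.
Var[D] = a²·Var[M] + b²·Var[Z] + 2ab·covariance of M and Z with a = 1.8, b = 9.
= 1.8²·73 + 9²·100.3 + 2·1.8·9·(-29)
= 236.52 + 8124.3 + (-939.6) = 7421.22.

E(D) = 331.2, Var[D] = 7421.22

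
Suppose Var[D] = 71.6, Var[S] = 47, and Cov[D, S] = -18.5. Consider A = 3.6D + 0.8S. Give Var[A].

Var[A] = 851.456

Var[A] = a²·Var[D] + b²·Var[S] + 2ab·Cov[D, S] with a = 3.6, b = 0.8.
= 3.6²·71.6 + 0.8²·47 + 2·3.6·0.8·(-18.5)
= 927.936 + 30.08 + (-106.56) = 851.456.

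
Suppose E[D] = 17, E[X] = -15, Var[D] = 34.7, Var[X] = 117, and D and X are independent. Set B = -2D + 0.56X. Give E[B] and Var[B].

E[B] = -42.4, Var[B] = 175.4912

E[B] = (-2)·E[D] + 0.56·E[X] = (-2)·17 + 0.56·(-15) = -42.4.
Var[B] = a²·Var[D] + b²·Var[X] + 2ab·covariance of D and X with a = -2, b = 0.56.
Independence gives covariance of D and X = 0.
= (-2)²·34.7 + 0.56²·117 + 2·(-2)·0.56·0
= 138.8 + 36.6912 + 0 = 175.4912.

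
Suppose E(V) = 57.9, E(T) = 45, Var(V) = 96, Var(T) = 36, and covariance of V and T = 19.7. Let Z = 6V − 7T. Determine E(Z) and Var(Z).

E(Z) = 32.4, Var(Z) = 3565.2

E(Z) = 6·E(V) + (-7)·E(T) = 6·57.9 + (-7)·45 = 32.4.
Var(Z) = a²·Var(V) + b²·Var(T) + 2ab·covariance of V and T with a = 6, b = -7.
= 6²·96 + (-7)²·36 + 2·6·(-7)·19.7
= 3456 + 1764 + (-1654.8) = 3565.2.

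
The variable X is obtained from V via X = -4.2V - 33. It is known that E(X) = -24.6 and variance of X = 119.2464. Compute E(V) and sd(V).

E(V) = -2, sd(V) = 2.6

From X = -4.2V - 33: E(X) = a·E(V) + b, so E(V) = (E(X) − b)/a = (-24.6 − (-33))/(-4.2) = -2.
sd(X) = √119.2464 = 10.92.
sd(X) = |a|·sd(V), so sd(V) = 10.92/|-4.2| = 2.6.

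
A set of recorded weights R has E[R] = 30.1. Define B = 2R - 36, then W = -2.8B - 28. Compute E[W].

E[W] = -95.76

E[B] = 2·30.1 + (-36) = 24.2.
E[W] = (-2.8)·24.2 + (-28) = -95.76.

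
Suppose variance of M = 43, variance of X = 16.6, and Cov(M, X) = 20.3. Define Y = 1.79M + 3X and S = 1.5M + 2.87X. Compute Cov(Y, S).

Cov(Y, S) = 454.01819

By bilinearity, Cov(Y, S) = ac·variance of M + bd·variance of X + (ad+bc)·Cov(M, X), with a=1.79, b=3, c=1.5, d=2.87.
ac·variance of M = 1.79·1.5·43 = 115.455
bd·variance of X = 3·2.87·16.6 = 142.926
(ad+bc)·Cov(M, X) = (9.6373)·20.3 = 195.63719
Cov(Y, S) = 115.455 + 142.926 + 195.63719 = 454.01819.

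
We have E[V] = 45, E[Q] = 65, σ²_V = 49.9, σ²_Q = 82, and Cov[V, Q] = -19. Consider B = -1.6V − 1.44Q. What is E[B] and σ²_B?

E[B] = (-1.6)·E[V] + (-1.44)·E[Q] = (-1.6)·45 + (-1.44)·65 = -165.6.
σ²_B = a²·σ²_V + b²·σ²_Q + 2ab·Cov[V, Q] with a = -1.6, b = -1.44.
= (-1.6)²·49.9 + (-1.44)²·82 + 2·(-1.6)·(-1.44)·(-19)
= 127.744 + 170.0352 + (-87.552) = 210.2272.

E[B] = -165.6, σ²_B = 210.2272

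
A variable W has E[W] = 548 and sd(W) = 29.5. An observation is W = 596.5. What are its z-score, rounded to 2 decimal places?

z = (W − E[W]) / sd(W) = (596.5 − 548) / 29.5 ≈ 1.64.

z = 1.64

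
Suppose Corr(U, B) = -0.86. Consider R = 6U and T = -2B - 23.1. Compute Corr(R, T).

Linear rescalings preserve |correlation|; the slopes 6 and -2 have opposite signs, so the correlation flips sign: Corr(R, T) = −Corr(U, B) = 0.86.

Corr(R, T) = 0.86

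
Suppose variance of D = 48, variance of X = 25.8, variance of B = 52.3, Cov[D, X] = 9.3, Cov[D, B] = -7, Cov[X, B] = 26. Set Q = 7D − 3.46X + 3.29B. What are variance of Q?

variance of Q = a²·variance of D + b²·variance of X + c²·variance of B + 2ab·Cov[D, X] + 2ac·Cov[D, B] + 2bc·Cov[X, B], with a = 7, b = -3.46, c = 3.29.
= 2352 + 308.86728 + 566.10043 + (-450.492) + (-322.42) + (-591.9368)
= 1862.11891.

variance of Q = 1862.11891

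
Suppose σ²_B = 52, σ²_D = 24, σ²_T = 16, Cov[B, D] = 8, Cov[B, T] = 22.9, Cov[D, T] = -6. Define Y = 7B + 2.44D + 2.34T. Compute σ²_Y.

σ²_Y = a²·σ²_B + b²·σ²_D + c²·σ²_T + 2ab·Cov[B, D] + 2ac·Cov[B, T] + 2bc·Cov[D, T], with a = 7, b = 2.44, c = 2.34.
= 2548 + 142.8864 + 87.6096 + 273.28 + 750.204 + (-68.5152)
= 3733.4648.

σ²_Y = 3733.4648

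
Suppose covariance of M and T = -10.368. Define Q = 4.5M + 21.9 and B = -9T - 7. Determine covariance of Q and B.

covariance of Q and B = 419.904

covariance of Q and B = a·c·covariance of M and T = 4.5·(-9)·(-10.368) = 419.904. Additive constants drop out.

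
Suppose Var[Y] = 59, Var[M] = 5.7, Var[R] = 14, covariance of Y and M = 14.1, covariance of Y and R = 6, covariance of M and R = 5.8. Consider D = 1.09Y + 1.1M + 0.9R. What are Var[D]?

Var[D] = a²·Var[Y] + b²·Var[M] + c²·Var[R] + 2ab·covariance of Y and M + 2ac·covariance of Y and R + 2bc·covariance of M and R, with a = 1.09, b = 1.1, c = 0.9.
= 70.0979 + 6.897 + 11.34 + 33.8118 + 11.772 + 11.484
= 145.4027.

Var[D] = 145.4027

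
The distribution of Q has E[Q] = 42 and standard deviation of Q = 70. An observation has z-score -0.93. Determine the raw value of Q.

Q = E[Q] + z·standard deviation of Q = 42 + (-0.93)·70 = -23.1.

Q = -23.1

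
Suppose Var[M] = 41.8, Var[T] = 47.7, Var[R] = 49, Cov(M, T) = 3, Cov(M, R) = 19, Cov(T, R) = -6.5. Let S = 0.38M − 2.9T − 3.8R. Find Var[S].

Var[S] = a²·Var[M] + b²·Var[T] + c²·Var[R] + 2ab·Cov(M, T) + 2ac·Cov(M, R) + 2bc·Cov(T, R), with a = 0.38, b = -2.9, c = -3.8.
= 6.03592 + 401.157 + 707.56 + (-6.612) + (-54.872) + (-143.26)
= 910.00892.

Var[S] = 910.00892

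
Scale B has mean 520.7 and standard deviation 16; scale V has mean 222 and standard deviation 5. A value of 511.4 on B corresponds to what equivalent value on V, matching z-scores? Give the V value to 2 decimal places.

V = 219.09

z = (511.4 − 520.7)/16 ≈ -0.5813.
V = 222 + z·5 = 222 + (511.4 − 520.7)·5/16 ≈ 219.09.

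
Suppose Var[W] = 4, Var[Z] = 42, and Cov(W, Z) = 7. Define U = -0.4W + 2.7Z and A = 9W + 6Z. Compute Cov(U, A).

By bilinearity, Cov(U, A) = ac·Var[W] + bd·Var[Z] + (ad+bc)·Cov(W, Z), with a=-0.4, b=2.7, c=9, d=6.
ac·Var[W] = (-0.4)·9·4 = -14.4
bd·Var[Z] = 2.7·6·42 = 680.4
(ad+bc)·Cov(W, Z) = (21.9)·7 = 153.3
Cov(U, A) = -14.4 + 680.4 + 153.3 = 819.3.

Cov(U, A) = 819.3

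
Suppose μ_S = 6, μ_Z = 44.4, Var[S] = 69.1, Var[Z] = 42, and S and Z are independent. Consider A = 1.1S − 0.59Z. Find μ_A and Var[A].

μ_A = -19.596, Var[A] = 98.2312

μ_A = 1.1·μ_S + (-0.59)·μ_Z = 1.1·6 + (-0.59)·44.4 = -19.596.
Var[A] = a²·Var[S] + b²·Var[Z] + 2ab·covariance of S and Z with a = 1.1, b = -0.59.
Independence gives covariance of S and Z = 0.
= 1.1²·69.1 + (-0.59)²·42 + 2·1.1·(-0.59)·0
= 83.611 + 14.6202 + 0 = 98.2312.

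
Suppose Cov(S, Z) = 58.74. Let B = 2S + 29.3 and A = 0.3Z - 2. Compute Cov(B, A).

Cov(B, A) = a·c·Cov(S, Z) = 2·0.3·58.74 = 35.244. Additive constants drop out.

Cov(B, A) = 35.244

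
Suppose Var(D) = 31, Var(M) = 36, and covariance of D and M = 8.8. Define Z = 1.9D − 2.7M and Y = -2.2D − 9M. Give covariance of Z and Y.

By bilinearity, covariance of Z and Y = ac·Var(D) + bd·Var(M) + (ad+bc)·covariance of D and M, with a=1.9, b=-2.7, c=-2.2, d=-9.
ac·Var(D) = 1.9·(-2.2)·31 = -129.58
bd·Var(M) = (-2.7)·(-9)·36 = 874.8
(ad+bc)·covariance of D and M = (-11.16)·8.8 = -98.208
covariance of Z and Y = -129.58 + 874.8 + (-98.208) = 647.012.

covariance of Z and Y = 647.012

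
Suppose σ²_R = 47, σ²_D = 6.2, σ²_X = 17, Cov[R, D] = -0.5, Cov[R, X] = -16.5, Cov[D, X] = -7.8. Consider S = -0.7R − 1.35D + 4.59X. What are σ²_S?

σ²_S = 594.2366

σ²_S = a²·σ²_R + b²·σ²_D + c²·σ²_X + 2ab·Cov[R, D] + 2ac·Cov[R, X] + 2bc·Cov[D, X], with a = -0.7, b = -1.35, c = 4.59.
= 23.03 + 11.2995 + 358.1577 + (-0.945) + 106.029 + 96.6654
= 594.2366.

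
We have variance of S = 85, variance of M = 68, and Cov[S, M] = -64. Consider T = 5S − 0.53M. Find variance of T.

variance of T = a²·variance of S + b²·variance of M + 2ab·Cov[S, M] with a = 5, b = -0.53.
= 5²·85 + (-0.53)²·68 + 2·5·(-0.53)·(-64)
= 2125 + 19.1012 + 339.2 = 2483.3012.

variance of T = 2483.3012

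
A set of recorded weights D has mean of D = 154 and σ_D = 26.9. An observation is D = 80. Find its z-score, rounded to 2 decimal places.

z = -2.75

z = (D − mean of D) / σ_D = (80 − 154) / 26.9 ≈ -2.75.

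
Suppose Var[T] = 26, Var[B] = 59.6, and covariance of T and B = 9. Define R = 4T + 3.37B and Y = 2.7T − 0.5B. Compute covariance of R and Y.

covariance of R and Y = 244.265

By bilinearity, covariance of R and Y = ac·Var[T] + bd·Var[B] + (ad+bc)·covariance of T and B, with a=4, b=3.37, c=2.7, d=-0.5.
ac·Var[T] = 4·2.7·26 = 280.8
bd·Var[B] = 3.37·(-0.5)·59.6 = -100.426
(ad+bc)·covariance of T and B = (7.099)·9 = 63.891
covariance of R and Y = 280.8 + (-100.426) + 63.891 = 244.265.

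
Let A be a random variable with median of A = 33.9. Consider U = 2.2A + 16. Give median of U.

median of U = 90.58

A linear map preserves order up to sign, so median of U = a·median of A + b = 2.2·33.9 + 16 = 90.58.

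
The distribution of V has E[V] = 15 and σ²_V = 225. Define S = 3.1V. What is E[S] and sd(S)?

E[S] = 46.5, sd(S) = 46.5

S = 3.1V is linear with a = 3.1, b = 0.
E[S] = a·E[V] + b = 3.1·15 = 46.5.
sd(V) = √225 = 15.
sd(S) = |a|·sd(V) = |3.1|·15 = 46.5.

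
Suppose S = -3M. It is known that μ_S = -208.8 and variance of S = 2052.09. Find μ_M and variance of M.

From S = -3M: μ_S = a·μ_M + b, so μ_M = (μ_S − b)/a = (-208.8 − 0)/(-3) = 69.6.
variance of S = a²·variance of M, so variance of M = 2052.09/(-3)² = 228.01.

μ_M = 69.6, variance of M = 228.01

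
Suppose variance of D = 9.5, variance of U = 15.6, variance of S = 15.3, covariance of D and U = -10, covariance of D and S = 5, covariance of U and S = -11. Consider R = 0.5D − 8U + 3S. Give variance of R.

variance of R = 1761.475

variance of R = a²·variance of D + b²·variance of U + c²·variance of S + 2ab·covariance of D and U + 2ac·covariance of D and S + 2bc·covariance of U and S, with a = 0.5, b = -8, c = 3.
= 2.375 + 998.4 + 137.7 + 80 + 15 + 528
= 1761.475.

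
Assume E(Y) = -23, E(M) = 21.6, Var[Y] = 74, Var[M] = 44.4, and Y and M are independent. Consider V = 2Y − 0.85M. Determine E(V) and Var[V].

E(V) = 2·E(Y) + (-0.85)·E(M) = 2·(-23) + (-0.85)·21.6 = -64.36.
Var[V] = a²·Var[Y] + b²·Var[M] + 2ab·Cov[Y, M] with a = 2, b = -0.85.
Independence gives Cov[Y, M] = 0.
= 2²·74 + (-0.85)²·44.4 + 2·2·(-0.85)·0
= 296 + 32.079 + 0 = 328.079.

E(V) = -64.36, Var[V] = 328.079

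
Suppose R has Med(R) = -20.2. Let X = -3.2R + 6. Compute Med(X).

A linear map preserves order up to sign, so Med(X) = a·Med(R) + b = (-3.2)·(-20.2) + 6 = 70.64.

Med(X) = 70.64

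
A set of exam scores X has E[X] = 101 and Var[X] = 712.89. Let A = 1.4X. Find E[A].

A = 1.4X is linear with a = 1.4, b = 0.
E[A] = a·E[X] + b = 1.4·101 = 141.4.

E[A] = 141.4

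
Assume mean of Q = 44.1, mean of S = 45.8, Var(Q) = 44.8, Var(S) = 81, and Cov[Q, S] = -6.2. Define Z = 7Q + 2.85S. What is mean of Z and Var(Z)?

mean of Z = 439.23, Var(Z) = 2605.7425

mean of Z = 7·mean of Q + 2.85·mean of S = 7·44.1 + 2.85·45.8 = 439.23.
Var(Z) = a²·Var(Q) + b²·Var(S) + 2ab·Cov[Q, S] with a = 7, b = 2.85.
= 7²·44.8 + 2.85²·81 + 2·7·2.85·(-6.2)
= 2195.2 + 657.9225 + (-247.38) = 2605.7425.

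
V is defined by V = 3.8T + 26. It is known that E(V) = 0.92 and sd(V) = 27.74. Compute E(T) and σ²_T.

From V = 3.8T + 26: E(V) = a·E(T) + b, so E(T) = (E(V) − b)/a = (0.92 − 26)/3.8 = -6.6.
σ²_V = 27.74² = 769.5076.
σ²_V = a²·σ²_T, so σ²_T = 769.5076/3.8² = 53.29.

E(T) = -6.6, σ²_T = 53.29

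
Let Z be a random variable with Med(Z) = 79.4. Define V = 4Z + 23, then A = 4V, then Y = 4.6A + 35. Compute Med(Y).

Med(Y) = 6302.04

Med(V) = 4·79.4 + 23 = 340.6.
Med(A) = 4·340.6 = 1362.4.
Med(Y) = 4.6·1362.4 + 35 = 6302.04.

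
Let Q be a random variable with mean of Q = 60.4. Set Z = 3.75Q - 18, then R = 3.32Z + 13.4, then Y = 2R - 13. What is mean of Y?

mean of Y = 1398.24

mean of Z = 3.75·60.4 + (-18) = 208.5.
mean of R = 3.32·208.5 + 13.4 = 705.62.
mean of Y = 2·705.62 + (-13) = 1398.24.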